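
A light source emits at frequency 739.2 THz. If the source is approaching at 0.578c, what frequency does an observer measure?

β = v/c = 0.578
(1+β)/(1-β) = 1.578/0.422 = 3.7393
Doppler factor = √(3.7393) = 1.9337
f_obs = 739.2 × 1.9337 = 1429 THz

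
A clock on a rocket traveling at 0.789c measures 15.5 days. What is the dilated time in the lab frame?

Proper time Δt₀ = 15.5 days
γ = 1/√(1 - 0.789²) = 1.628
Δt = γΔt₀ = 1.628 × 15.5 = 25.23 days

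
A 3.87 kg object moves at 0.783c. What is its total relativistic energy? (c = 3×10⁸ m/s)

γ = 1/√(1 - 0.783²) = 1.60766
mc² = 3.87 × (3×10⁸)² = 3.483×10¹⁷ J
E = γmc² = 1.60766 × 3.483×10¹⁷ = 5.599×10¹⁷ J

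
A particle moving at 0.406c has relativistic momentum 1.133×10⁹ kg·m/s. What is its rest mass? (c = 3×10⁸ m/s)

γ = 1/√(1 - 0.406²) = 1.0942
v = 0.406 × 3×10⁸ = 1.218×10⁸ m/s
m = p/(γv) = 1.133×10⁹/(1.0942 × 1.218×10⁸) = 8.501 kg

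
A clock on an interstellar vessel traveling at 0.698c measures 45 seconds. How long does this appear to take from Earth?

Proper time Δt₀ = 45 seconds
γ = 1/√(1 - 0.698²) = 1.3965
Δt = γΔt₀ = 1.3965 × 45 = 62.84 seconds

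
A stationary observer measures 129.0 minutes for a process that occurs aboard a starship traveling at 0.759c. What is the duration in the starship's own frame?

Dilated time Δt = 129.0 minutes
γ = 1/√(1 - 0.759²) = 1.5359
Δt₀ = Δt/γ = 129.0/1.5359 = 83.99 minutes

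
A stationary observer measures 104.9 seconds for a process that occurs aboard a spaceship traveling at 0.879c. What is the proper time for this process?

Dilated time Δt = 104.9 seconds
γ = 1/√(1 - 0.879²) = 2.097
Δt₀ = Δt/γ = 104.9/2.097 = 50.02 seconds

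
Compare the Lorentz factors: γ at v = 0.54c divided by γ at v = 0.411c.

γ₁ = 1/√(1 - 0.54²) = 1.188
γ₂ = 1/√(1 - 0.411²) = 1.097
γ₁/γ₂ = 1.188/1.097 = 1.083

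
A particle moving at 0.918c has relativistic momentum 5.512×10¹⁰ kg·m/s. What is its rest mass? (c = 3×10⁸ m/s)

γ = 1/√(1 - 0.918²) = 2.5216
v = 0.918 × 3×10⁸ = 2.754×10⁸ m/s
m = p/(γv) = 5.512×10¹⁰/(2.5216 × 2.754×10⁸) = 79.37 kg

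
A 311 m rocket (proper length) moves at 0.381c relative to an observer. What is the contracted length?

Proper length L₀ = 311 m
γ = 1/√(1 - 0.381²) = 1.0816
L = L₀/γ = 311/1.0816 = 287.5 m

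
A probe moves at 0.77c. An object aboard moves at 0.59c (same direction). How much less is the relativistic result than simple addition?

Classical: u' + v = 0.59 + 0.77 = 1.36c
Relativistic: u = (0.59 + 0.77)/(1 + 0.4543) = 1.36/1.4543 = 0.9352c
Difference: 1.36 - 0.9352 = 0.4248c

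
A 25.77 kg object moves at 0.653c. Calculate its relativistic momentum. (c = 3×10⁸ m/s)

γ = 1/√(1 - 0.653²) = 1.3204
v = 0.653 × 3×10⁸ = 1.959×10⁸ m/s
p = γmv = 1.3204 × 25.77 × 1.959×10⁸ = 6.666×10⁹ kg·m/s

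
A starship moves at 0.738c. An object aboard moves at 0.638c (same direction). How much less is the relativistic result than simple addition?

Classical: u' + v = 0.638 + 0.738 = 1.376c
Relativistic: u = (0.638 + 0.738)/(1 + 0.470844) = 1.376/1.470844 = 0.9355c
Difference: 1.376 - 0.9355 = 0.4405c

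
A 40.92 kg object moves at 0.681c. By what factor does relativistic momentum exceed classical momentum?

p_rel = γmv, p_class = mv
Ratio = γ = 1/√(1 - 0.681²) = 1.366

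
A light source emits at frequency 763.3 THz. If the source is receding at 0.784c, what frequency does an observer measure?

β = v/c = 0.784
(1-β)/(1+β) = 0.216/1.784 = 0.1211
Doppler factor = √(0.1211) = 0.3480
f_obs = 763.3 × 0.3480 = 265.6 THz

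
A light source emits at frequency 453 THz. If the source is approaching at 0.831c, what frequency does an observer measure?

β = v/c = 0.831
(1+β)/(1-β) = 1.831/0.169 = 10.834
Doppler factor = √(10.834) = 3.292
f_obs = 453 × 3.292 = 1491 THz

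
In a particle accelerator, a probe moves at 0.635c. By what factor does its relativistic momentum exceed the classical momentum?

p_rel = γmv, p_class = mv
Ratio = γ = 1/√(1 - 0.635²)
= 1/√(0.596775) = 1.294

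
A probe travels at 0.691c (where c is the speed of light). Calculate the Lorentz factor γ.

v/c = 0.691, so (v/c)² = 0.477481
1 - (v/c)² = 0.522519
γ = 1/√(0.522519) = 1.383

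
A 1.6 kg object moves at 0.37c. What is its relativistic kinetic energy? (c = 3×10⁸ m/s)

γ = 1/√(1 - 0.37²) = 1.07639
γ - 1 = 0.07639
KE = (γ-1)mc² = 0.07639 × 1.6 × (3×10⁸)² = 1.100×10¹⁶ J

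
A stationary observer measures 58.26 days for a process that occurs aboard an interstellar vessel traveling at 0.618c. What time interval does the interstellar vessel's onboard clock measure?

Dilated time Δt = 58.26 days
γ = 1/√(1 - 0.618²) = 1.272
Δt₀ = Δt/γ = 58.26/1.272 = 45.80 days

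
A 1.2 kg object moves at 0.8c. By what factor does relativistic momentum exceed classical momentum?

p_rel = γmv, p_class = mv
Ratio = γ = 1/√(1 - 0.8²) = 1.667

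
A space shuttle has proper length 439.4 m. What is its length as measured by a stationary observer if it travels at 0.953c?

Proper length L₀ = 439.4 m
γ = 1/√(1 - 0.953²) = 3.301
L = L₀/γ = 439.4/3.301 = 133.1 m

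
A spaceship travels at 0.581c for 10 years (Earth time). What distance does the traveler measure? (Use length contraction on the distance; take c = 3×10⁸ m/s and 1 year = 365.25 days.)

Earth distance: d = v × t = 0.581c × 10 yr = 5.5005×10¹⁶ m
γ = 1.2286
d' = d/γ = 5.5005×10¹⁶/1.2286 = 4.477×10¹⁶ m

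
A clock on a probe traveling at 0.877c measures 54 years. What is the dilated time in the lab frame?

Proper time Δt₀ = 54 years
γ = 1/√(1 - 0.877²) = 2.081
Δt = γΔt₀ = 2.081 × 54 = 112.4 years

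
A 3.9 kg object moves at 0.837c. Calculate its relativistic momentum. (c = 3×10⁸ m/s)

γ = 1/√(1 - 0.837²) = 1.8275
v = 0.837 × 3×10⁸ = 2.511×10⁸ m/s
p = γmv = 1.8275 × 3.9 × 2.511×10⁸ = 1.790×10⁹ kg·m/s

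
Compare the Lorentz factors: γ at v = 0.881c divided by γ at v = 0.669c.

γ₁ = 1/√(1 - 0.881²) = 2.1136
γ₂ = 1/√(1 - 0.669²) = 1.3454
γ₁/γ₂ = 2.1136/1.3454 = 1.571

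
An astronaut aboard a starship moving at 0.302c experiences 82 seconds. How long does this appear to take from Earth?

Proper time Δt₀ = 82 seconds
γ = 1/√(1 - 0.302²) = 1.049
Δt = γΔt₀ = 1.049 × 82 = 86.02 seconds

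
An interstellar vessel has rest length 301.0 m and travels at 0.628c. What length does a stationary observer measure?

Proper length L₀ = 301.0 m
γ = 1/√(1 - 0.628²) = 1.285
L = L₀/γ = 301.0/1.285 = 234.2 m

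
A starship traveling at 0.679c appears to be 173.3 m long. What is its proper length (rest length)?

Contracted length L = 173.3 m
γ = 1/√(1 - 0.679²) = 1.3621
L₀ = γL = 1.3621 × 173.3 = 236.1 m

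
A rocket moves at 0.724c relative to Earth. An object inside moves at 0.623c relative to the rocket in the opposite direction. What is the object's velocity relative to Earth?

Object's velocity in rocket frame is u' = -0.623c
u = (u' + v)/(1 + u'v/c²) = (v - 0.623)/(1 - 0.623·v/c²)
Numerator: 0.724 - 0.623 = 0.101
Denominator: 1 - 0.451052 = 0.548948
u = 0.101/0.548948 = 0.1840c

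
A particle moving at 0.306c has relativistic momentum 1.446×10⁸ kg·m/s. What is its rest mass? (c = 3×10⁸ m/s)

γ = 1/√(1 - 0.306²) = 1.050
v = 0.306 × 3×10⁸ = 9.180×10⁷ m/s
m = p/(γv) = 1.446×10⁸/(1.050 × 9.180×10⁷) = 1.500 kg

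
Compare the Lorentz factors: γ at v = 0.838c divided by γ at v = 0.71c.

γ₁ = 1/√(1 - 0.838²) = 1.833
γ₂ = 1/√(1 - 0.71²) = 1.420
γ₁/γ₂ = 1.833/1.420 = 1.291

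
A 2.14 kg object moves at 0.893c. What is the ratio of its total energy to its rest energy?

E = γmc², E₀ = mc²
E/E₀ = γ = 1/√(1 - 0.893²) = 2.222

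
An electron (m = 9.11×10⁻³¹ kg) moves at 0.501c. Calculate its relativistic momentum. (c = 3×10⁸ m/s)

γ = 1/√(1 - 0.501²) = 1.1555
v = 0.501 × 3×10⁸ = 1.503×10⁸ m/s
p = γmv = 1.1555 × 9.11×10⁻³¹ × 1.503×10⁸ = 1.582×10⁻²² kg·m/s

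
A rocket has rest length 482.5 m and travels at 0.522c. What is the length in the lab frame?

Proper length L₀ = 482.5 m
γ = 1/√(1 - 0.522²) = 1.1724
L = L₀/γ = 482.5/1.1724 = 411.5 m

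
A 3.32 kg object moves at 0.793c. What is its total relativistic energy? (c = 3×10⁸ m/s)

γ = 1/√(1 - 0.793²) = 1.6414
mc² = 3.32 × (3×10⁸)² = 2.988×10¹⁷ J
E = γmc² = 1.6414 × 2.988×10¹⁷ = 4.905×10¹⁷ J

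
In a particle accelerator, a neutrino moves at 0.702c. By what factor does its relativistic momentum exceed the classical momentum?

p_rel = γmv, p_class = mv
Ratio = γ = 1/√(1 - 0.702²)
= 1/√(0.507196) = 1.404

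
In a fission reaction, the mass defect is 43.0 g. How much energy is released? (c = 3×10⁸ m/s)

Convert mass defect: Δm = 43.0 g = 0.043 kg
E = Δm·c² = 0.043 × (3×10⁸)²
= 0.043 × 9×10¹⁶ = 3.870×10¹⁵ J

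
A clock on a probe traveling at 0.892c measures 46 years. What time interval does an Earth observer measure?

Proper time Δt₀ = 46 years
γ = 1/√(1 - 0.892²) = 2.212
Δt = γΔt₀ = 2.212 × 46 = 101.8 years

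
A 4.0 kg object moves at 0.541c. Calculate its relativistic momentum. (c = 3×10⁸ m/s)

γ = 1/√(1 - 0.541²) = 1.189
v = 0.541 × 3×10⁸ = 1.623×10⁸ m/s
p = γmv = 1.189 × 4.0 × 1.623×10⁸ = 7.719×10⁸ kg·m/s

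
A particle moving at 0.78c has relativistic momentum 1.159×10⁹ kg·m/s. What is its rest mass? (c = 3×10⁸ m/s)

γ = 1/√(1 - 0.78²) = 1.598
v = 0.78 × 3×10⁸ = 2.340×10⁸ m/s
m = p/(γv) = 1.159×10⁹/(1.598 × 2.340×10⁸) = 3.099 kg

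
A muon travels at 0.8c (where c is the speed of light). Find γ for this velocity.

v/c = 0.8, so (v/c)² = 0.64
1 - (v/c)² = 0.36
γ = 1/√(0.36) = 1.667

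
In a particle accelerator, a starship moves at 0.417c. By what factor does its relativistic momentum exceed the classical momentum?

p_rel = γmv, p_class = mv
Ratio = γ = 1/√(1 - 0.417²)
= 1/√(0.826111) = 1.100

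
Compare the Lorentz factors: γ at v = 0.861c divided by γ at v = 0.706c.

γ₁ = 1/√(1 - 0.861²) = 1.966
γ₂ = 1/√(1 - 0.706²) = 1.412
γ₁/γ₂ = 1.966/1.412 = 1.392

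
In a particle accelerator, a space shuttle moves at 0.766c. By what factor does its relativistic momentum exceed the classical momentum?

p_rel = γmv, p_class = mv
Ratio = γ = 1/√(1 - 0.766²)
= 1/√(0.413244) = 1.556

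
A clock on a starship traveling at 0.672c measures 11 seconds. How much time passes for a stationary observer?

Proper time Δt₀ = 11 seconds
γ = 1/√(1 - 0.672²) = 1.350
Δt = γΔt₀ = 1.350 × 11 = 14.85 seconds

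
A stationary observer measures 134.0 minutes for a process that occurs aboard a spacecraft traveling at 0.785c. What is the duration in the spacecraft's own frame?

Dilated time Δt = 134.0 minutes
γ = 1/√(1 - 0.785²) = 1.6142
Δt₀ = Δt/γ = 134.0/1.6142 = 83.01 minutes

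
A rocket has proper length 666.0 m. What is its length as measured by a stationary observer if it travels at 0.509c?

Proper length L₀ = 666.0 m
γ = 1/√(1 - 0.509²) = 1.16176
L = L₀/γ = 666.0/1.16176 = 573.3 m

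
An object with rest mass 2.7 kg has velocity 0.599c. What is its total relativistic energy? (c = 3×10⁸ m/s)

γ = 1/√(1 - 0.599²) = 1.249
mc² = 2.7 × (3×10⁸)² = 2.430×10¹⁷ J
E = γmc² = 1.249 × 2.430×10¹⁷ = 3.035×10¹⁷ J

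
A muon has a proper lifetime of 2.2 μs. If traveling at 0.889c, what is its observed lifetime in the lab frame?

Proper lifetime τ₀ = 2.2 μs
γ = 1/√(1 - 0.889²) = 2.1838
τ = γτ₀ = 2.1838 × 2.2 μs = 4.804 μs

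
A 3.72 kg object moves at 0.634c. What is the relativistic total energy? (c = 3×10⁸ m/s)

γ = 1/√(1 - 0.634²) = 1.293
mc² = 3.72 × (3×10⁸)² = 3.348×10¹⁷ J
E = γmc² = 1.293 × 3.348×10¹⁷ = 4.329×10¹⁷ J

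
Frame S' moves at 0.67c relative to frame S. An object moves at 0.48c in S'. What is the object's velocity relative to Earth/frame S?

u = (u' + v)/(1 + u'v/c²)
Numerator: 0.48 + 0.67 = 1.15
Denominator: 1 + 0.3216 = 1.3216
u = 1.15/1.3216 = 0.8702c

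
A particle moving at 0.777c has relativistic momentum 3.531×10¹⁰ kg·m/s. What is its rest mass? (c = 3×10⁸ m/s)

γ = 1/√(1 - 0.777²) = 1.58856
v = 0.777 × 3×10⁸ = 2.331×10⁸ m/s
m = p/(γv) = 3.531×10¹⁰/(1.58856 × 2.331×10⁸) = 95.36 kg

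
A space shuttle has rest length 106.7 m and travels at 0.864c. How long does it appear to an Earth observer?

Proper length L₀ = 106.7 m
γ = 1/√(1 - 0.864²) = 1.9861
L = L₀/γ = 106.7/1.9861 = 53.72 m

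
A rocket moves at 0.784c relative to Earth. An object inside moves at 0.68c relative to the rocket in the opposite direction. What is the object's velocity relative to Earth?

Object's velocity in rocket frame is u' = -0.68c
u = (u' + v)/(1 + u'v/c²) = (v - 0.68)/(1 - 0.68·v/c²)
Numerator: 0.784 - 0.68 = 0.104
Denominator: 1 - 0.53312 = 0.46688
u = 0.104/0.46688 = 0.2228c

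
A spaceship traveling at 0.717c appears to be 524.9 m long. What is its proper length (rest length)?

Contracted length L = 524.9 m
γ = 1/√(1 - 0.717²) = 1.4346
L₀ = γL = 1.4346 × 524.9 = 753.0 m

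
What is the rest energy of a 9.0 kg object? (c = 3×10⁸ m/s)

c² = (3×10⁸)² = 9.000×10¹⁶ m²/s²
E₀ = mc² = 9.0 × 9.000×10¹⁶ = 8.100×10¹⁷ J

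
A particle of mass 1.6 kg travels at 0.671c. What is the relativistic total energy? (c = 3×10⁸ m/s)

γ = 1/√(1 - 0.671²) = 1.3487
mc² = 1.6 × (3×10⁸)² = 1.440×10¹⁷ J
E = γmc² = 1.3487 × 1.440×10¹⁷ = 1.942×10¹⁷ J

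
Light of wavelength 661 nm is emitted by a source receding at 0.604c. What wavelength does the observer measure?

β = 0.604
Wavelength Doppler factor = √(1.604/0.396) = √(4.0505) = 2.0126
λ_obs = 661 × 2.0126 = 1330 nm (redshift)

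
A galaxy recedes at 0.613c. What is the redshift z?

β = 0.613
(1+β)/(1-β) = 1.613/0.387 = 4.168
√(4.168) = 2.042
z = 2.042 - 1 = 1.042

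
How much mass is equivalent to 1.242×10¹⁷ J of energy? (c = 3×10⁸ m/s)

From E = mc², we get m = E/c²
c² = (3×10⁸)² = 9×10¹⁶ m²/s²
m = 1.242×10¹⁷ / 9×10¹⁶ = 1.380 kg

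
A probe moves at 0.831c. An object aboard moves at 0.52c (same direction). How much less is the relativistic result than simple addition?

Classical: u' + v = 0.52 + 0.831 = 1.351c
Relativistic: u = (0.52 + 0.831)/(1 + 0.43212) = 1.351/1.43212 = 0.9434c
Difference: 1.351 - 0.9434 = 0.4076c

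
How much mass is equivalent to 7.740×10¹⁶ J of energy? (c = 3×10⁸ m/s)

From E = mc², we get m = E/c²
c² = (3×10⁸)² = 9×10¹⁶ m²/s²
m = 7.740×10¹⁶ / 9×10¹⁶ = 0.8600 kg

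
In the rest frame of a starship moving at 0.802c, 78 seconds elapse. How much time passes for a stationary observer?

Proper time Δt₀ = 78 seconds
γ = 1/√(1 - 0.802²) = 1.674
Δt = γΔt₀ = 1.674 × 78 = 130.6 seconds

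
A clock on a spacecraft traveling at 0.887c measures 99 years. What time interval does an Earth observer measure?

Proper time Δt₀ = 99 years
γ = 1/√(1 - 0.887²) = 2.166
Δt = γΔt₀ = 2.166 × 99 = 214.4 years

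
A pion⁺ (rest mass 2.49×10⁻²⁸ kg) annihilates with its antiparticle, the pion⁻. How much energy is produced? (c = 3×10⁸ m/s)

Both particles have the same rest mass, so total mass = 2m
E = 2m·c² = 2 × 2.49×10⁻²⁸ × (3×10⁸)²
= 2 × 2.49×10⁻²⁸ × 9×10¹⁶
= 4.482×10⁻¹¹ J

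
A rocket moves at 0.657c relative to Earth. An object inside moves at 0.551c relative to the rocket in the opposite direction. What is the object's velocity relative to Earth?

Object's velocity in rocket frame is u' = -0.551c
u = (u' + v)/(1 + u'v/c²) = (v - 0.551)/(1 - 0.551·v/c²)
Numerator: 0.657 - 0.551 = 0.106
Denominator: 1 - 0.362007 = 0.637993
u = 0.106/0.637993 = 0.1661c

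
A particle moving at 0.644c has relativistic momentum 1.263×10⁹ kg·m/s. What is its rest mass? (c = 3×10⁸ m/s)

γ = 1/√(1 - 0.644²) = 1.3071
v = 0.644 × 3×10⁸ = 1.932×10⁸ m/s
m = p/(γv) = 1.263×10⁹/(1.3071 × 1.932×10⁸) = 5.001 kg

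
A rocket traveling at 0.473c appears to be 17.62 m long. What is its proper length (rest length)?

Contracted length L = 17.62 m
γ = 1/√(1 - 0.473²) = 1.135
L₀ = γL = 1.135 × 17.62 = 20.00 m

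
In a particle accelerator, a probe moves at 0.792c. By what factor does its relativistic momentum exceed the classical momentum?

p_rel = γmv, p_class = mv
Ratio = γ = 1/√(1 - 0.792²)
= 1/√(0.372736) = 1.638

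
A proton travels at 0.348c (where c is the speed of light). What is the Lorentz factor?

v/c = 0.348, so (v/c)² = 0.121104
1 - (v/c)² = 0.878896
γ = 1/√(0.878896) = 1.067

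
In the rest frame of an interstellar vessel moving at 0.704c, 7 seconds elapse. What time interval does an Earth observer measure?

Proper time Δt₀ = 7 seconds
γ = 1/√(1 - 0.704²) = 1.408
Δt = γΔt₀ = 1.408 × 7 = 9.856 seconds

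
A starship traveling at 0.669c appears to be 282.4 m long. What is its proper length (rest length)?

Contracted length L = 282.4 m
γ = 1/√(1 - 0.669²) = 1.3454
L₀ = γL = 1.3454 × 282.4 = 379.9 m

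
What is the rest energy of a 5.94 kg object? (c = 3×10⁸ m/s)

c² = (3×10⁸)² = 9.000×10¹⁶ m²/s²
E₀ = mc² = 5.94 × 9.000×10¹⁶ = 5.346×10¹⁷ J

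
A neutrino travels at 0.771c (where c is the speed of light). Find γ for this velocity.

v/c = 0.771, so (v/c)² = 0.594441
1 - (v/c)² = 0.405559
γ = 1/√(0.405559) = 1.570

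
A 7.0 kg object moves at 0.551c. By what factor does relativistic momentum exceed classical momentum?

p_rel = γmv, p_class = mv
Ratio = γ = 1/√(1 - 0.551²) = 1.198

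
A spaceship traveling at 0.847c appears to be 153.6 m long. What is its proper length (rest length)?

Contracted length L = 153.6 m
γ = 1/√(1 - 0.847²) = 1.881
L₀ = γL = 1.881 × 153.6 = 288.9 m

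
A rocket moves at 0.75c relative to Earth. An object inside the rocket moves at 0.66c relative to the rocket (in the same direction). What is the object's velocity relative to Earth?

u = (u' + v)/(1 + u'v/c²)
Numerator: 0.66 + 0.75 = 1.41
Denominator: 1 + 0.495 = 1.495
u = 1.41/1.495 = 0.9431c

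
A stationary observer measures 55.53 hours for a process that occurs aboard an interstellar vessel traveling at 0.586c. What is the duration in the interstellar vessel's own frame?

Dilated time Δt = 55.53 hours
γ = 1/√(1 - 0.586²) = 1.234
Δt₀ = Δt/γ = 55.53/1.234 = 45.00 hours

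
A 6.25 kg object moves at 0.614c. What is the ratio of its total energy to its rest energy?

E = γmc², E₀ = mc²
E/E₀ = γ = 1/√(1 - 0.614²) = 1.267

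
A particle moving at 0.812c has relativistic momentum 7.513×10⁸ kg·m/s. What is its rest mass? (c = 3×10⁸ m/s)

γ = 1/√(1 - 0.812²) = 1.713
v = 0.812 × 3×10⁸ = 2.436×10⁸ m/s
m = p/(γv) = 7.513×10⁸/(1.713 × 2.436×10⁸) = 1.800 kg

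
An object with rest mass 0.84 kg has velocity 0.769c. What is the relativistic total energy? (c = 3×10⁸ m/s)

γ = 1/√(1 - 0.769²) = 1.5643
mc² = 0.84 × (3×10⁸)² = 7.560×10¹⁶ J
E = γmc² = 1.5643 × 7.560×10¹⁶ = 1.183×10¹⁷ J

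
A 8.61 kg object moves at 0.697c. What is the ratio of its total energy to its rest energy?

E = γmc², E₀ = mc²
E/E₀ = γ = 1/√(1 - 0.697²) = 1.395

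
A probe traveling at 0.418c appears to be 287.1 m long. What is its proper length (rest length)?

Contracted length L = 287.1 m
γ = 1/√(1 - 0.418²) = 1.1008
L₀ = γL = 1.1008 × 287.1 = 316.0 m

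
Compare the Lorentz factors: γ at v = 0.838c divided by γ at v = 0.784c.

γ₁ = 1/√(1 - 0.838²) = 1.833
γ₂ = 1/√(1 - 0.784²) = 1.611
γ₁/γ₂ = 1.833/1.611 = 1.138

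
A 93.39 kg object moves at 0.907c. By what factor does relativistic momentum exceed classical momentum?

p_rel = γmv, p_class = mv
Ratio = γ = 1/√(1 - 0.907²) = 2.375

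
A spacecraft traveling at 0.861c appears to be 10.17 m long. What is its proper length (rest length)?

Contracted length L = 10.17 m
γ = 1/√(1 - 0.861²) = 1.9662
L₀ = γL = 1.9662 × 10.17 = 20.00 m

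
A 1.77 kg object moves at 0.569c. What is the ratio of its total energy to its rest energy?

E = γmc², E₀ = mc²
E/E₀ = γ = 1/√(1 - 0.569²) = 1.216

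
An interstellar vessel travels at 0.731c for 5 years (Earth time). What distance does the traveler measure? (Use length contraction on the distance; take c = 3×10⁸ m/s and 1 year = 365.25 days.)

Earth distance: d = v × t = 0.731c × 5 yr = 3.4603×10¹⁶ m
γ = 1.4655
d' = d/γ = 3.4603×10¹⁶/1.4655 = 2.361×10¹⁶ m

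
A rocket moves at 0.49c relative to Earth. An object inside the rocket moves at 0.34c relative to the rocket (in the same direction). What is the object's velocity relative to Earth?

u = (u' + v)/(1 + u'v/c²)
Numerator: 0.34 + 0.49 = 0.83
Denominator: 1 + 0.1666 = 1.1666
u = 0.83/1.1666 = 0.7115c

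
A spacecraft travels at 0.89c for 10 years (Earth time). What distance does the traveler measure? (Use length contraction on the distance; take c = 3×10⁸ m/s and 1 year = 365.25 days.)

Earth distance: d = v × t = 0.89c × 10 yr = 8.426×10¹⁶ m
γ = 2.193
d' = d/γ = 8.426×10¹⁶/2.193 = 3.842×10¹⁶ m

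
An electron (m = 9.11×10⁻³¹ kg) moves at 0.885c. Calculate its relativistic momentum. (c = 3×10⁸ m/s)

γ = 1/√(1 - 0.885²) = 2.148
v = 0.885 × 3×10⁸ = 2.655×10⁸ m/s
p = γmv = 2.148 × 9.11×10⁻³¹ × 2.655×10⁸ = 5.195×10⁻²² kg·m/s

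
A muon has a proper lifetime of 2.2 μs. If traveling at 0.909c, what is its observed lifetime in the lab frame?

Proper lifetime τ₀ = 2.2 μs
γ = 1/√(1 - 0.909²) = 2.399
τ = γτ₀ = 2.399 × 2.2 μs = 5.278 μs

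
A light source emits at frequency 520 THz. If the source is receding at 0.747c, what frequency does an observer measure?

β = v/c = 0.747
(1-β)/(1+β) = 0.253/1.747 = 0.14482
Doppler factor = √(0.14482) = 0.3806
f_obs = 520 × 0.3806 = 197.9 THz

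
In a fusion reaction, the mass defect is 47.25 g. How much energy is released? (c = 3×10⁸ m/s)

Convert mass defect: Δm = 47.25 g = 0.04725 kg
E = Δm·c² = 0.04725 × (3×10⁸)²
= 0.04725 × 9×10¹⁶ = 4.253×10¹⁵ J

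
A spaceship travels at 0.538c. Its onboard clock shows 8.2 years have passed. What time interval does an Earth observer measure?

Proper time Δt₀ = 8.2 years
γ = 1/√(1 - 0.538²) = 1.1863
Δt = γΔt₀ = 1.1863 × 8.2 = 9.728 years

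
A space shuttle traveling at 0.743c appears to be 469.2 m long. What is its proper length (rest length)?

Contracted length L = 469.2 m
γ = 1/√(1 - 0.743²) = 1.494
L₀ = γL = 1.494 × 469.2 = 701.0 m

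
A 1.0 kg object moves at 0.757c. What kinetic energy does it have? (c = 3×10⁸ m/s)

γ = 1/√(1 - 0.757²) = 1.5304
γ - 1 = 0.5304
KE = (γ-1)mc² = 0.5304 × 1.0 × (3×10⁸)² = 4.774×10¹⁶ J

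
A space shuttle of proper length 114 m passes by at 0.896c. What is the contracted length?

Proper length L₀ = 114 m
γ = 1/√(1 - 0.896²) = 2.252
L = L₀/γ = 114/2.252 = 50.62 m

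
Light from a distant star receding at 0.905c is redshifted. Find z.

β = 0.905
(1+β)/(1-β) = 1.905/0.095 = 20.05
√(20.05) = 4.478
z = 4.478 - 1 = 3.478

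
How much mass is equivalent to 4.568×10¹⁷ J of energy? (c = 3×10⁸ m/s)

From E = mc², we get m = E/c²
c² = (3×10⁸)² = 9×10¹⁶ m²/s²
m = 4.568×10¹⁷ / 9×10¹⁶ = 5.076 kg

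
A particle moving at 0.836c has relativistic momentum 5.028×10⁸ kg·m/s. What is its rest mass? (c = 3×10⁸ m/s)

γ = 1/√(1 - 0.836²) = 1.822
v = 0.836 × 3×10⁸ = 2.508×10⁸ m/s
m = p/(γv) = 5.028×10⁸/(1.822 × 2.508×10⁸) = 1.100 kg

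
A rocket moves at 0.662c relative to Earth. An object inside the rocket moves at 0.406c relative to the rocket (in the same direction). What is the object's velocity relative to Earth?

u = (u' + v)/(1 + u'v/c²)
Numerator: 0.406 + 0.662 = 1.068
Denominator: 1 + 0.268772 = 1.268772
u = 1.068/1.268772 = 0.8418c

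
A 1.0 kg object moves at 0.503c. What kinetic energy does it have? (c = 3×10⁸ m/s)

γ = 1/√(1 - 0.503²) = 1.157
γ - 1 = 0.1570
KE = (γ-1)mc² = 0.1570 × 1.0 × (3×10⁸)² = 1.413×10¹⁶ J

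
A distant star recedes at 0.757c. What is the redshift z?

β = 0.757
(1+β)/(1-β) = 1.757/0.243 = 7.230
√(7.230) = 2.689
z = 2.689 - 1 = 1.689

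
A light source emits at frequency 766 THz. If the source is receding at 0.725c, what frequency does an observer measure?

β = v/c = 0.725
(1-β)/(1+β) = 0.275/1.725 = 0.15942
Doppler factor = √(0.15942) = 0.39927
f_obs = 766 × 0.39927 = 305.8 THz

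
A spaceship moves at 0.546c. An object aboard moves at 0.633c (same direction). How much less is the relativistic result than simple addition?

Classical: u' + v = 0.633 + 0.546 = 1.179c
Relativistic: u = (0.633 + 0.546)/(1 + 0.345618) = 1.179/1.345618 = 0.8762c
Difference: 1.179 - 0.8762 = 0.3028c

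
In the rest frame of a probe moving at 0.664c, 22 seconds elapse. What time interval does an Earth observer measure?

Proper time Δt₀ = 22 seconds
γ = 1/√(1 - 0.664²) = 1.3374
Δt = γΔt₀ = 1.3374 × 22 = 29.42 seconds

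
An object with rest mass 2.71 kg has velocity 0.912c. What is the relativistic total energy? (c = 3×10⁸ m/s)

γ = 1/√(1 - 0.912²) = 2.438
mc² = 2.71 × (3×10⁸)² = 2.439×10¹⁷ J
E = γmc² = 2.438 × 2.439×10¹⁷ = 5.946×10¹⁷ J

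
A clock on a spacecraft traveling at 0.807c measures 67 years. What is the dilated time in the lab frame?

Proper time Δt₀ = 67 years
γ = 1/√(1 - 0.807²) = 1.6933
Δt = γΔt₀ = 1.6933 × 67 = 113.5 years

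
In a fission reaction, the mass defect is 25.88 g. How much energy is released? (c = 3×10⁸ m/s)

Convert mass defect: Δm = 25.88 g = 0.02588 kg
E = Δm·c² = 0.02588 × (3×10⁸)²
= 0.02588 × 9×10¹⁶ = 2.329×10¹⁵ J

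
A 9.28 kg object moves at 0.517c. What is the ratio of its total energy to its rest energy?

E = γmc², E₀ = mc²
E/E₀ = γ = 1/√(1 - 0.517²) = 1.168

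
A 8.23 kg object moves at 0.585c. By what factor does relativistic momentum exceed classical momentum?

p_rel = γmv, p_class = mv
Ratio = γ = 1/√(1 - 0.585²) = 1.233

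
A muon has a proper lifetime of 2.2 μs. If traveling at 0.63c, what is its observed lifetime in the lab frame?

Proper lifetime τ₀ = 2.2 μs
γ = 1/√(1 - 0.63²) = 1.2877
τ = γτ₀ = 1.2877 × 2.2 μs = 2.833 μs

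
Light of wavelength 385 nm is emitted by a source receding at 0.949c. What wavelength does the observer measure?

β = 0.949
Wavelength Doppler factor = √(1.949/0.051) = √(38.22) = 6.182
λ_obs = 385 × 6.182 = 2380 nm (redshift)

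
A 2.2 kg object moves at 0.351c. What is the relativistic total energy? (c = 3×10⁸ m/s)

γ = 1/√(1 - 0.351²) = 1.068
mc² = 2.2 × (3×10⁸)² = 1.980×10¹⁷ J
E = γmc² = 1.068 × 1.980×10¹⁷ = 2.115×10¹⁷ J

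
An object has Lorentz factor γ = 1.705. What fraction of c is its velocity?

From γ = 1/√(1 - v²/c²):
1/γ² = 1/1.705² = 0.3440
v²/c² = 1 - 0.3440 = 0.6560
v/c = √(0.6560) = 0.8099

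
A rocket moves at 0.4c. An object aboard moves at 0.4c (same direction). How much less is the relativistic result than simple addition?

Classical: u' + v = 0.4 + 0.4 = 0.8c
Relativistic: u = (0.4 + 0.4)/(1 + 0.16) = 0.8/1.16 = 0.6897c
Difference: 0.8 - 0.6897 = 0.1103c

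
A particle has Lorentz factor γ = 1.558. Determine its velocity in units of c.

From γ = 1/√(1 - v²/c²):
1/γ² = 1/1.558² = 0.4120
v²/c² = 1 - 0.4120 = 0.5880
v/c = √(0.5880) = 0.7668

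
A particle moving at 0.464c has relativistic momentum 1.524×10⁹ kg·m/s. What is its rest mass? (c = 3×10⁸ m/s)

γ = 1/√(1 - 0.464²) = 1.1289
v = 0.464 × 3×10⁸ = 1.392×10⁸ m/s
m = p/(γv) = 1.524×10⁹/(1.1289 × 1.392×10⁸) = 9.698 kg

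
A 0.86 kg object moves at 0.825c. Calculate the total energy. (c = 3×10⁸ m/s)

γ = 1/√(1 - 0.825²) = 1.7695
mc² = 0.86 × (3×10⁸)² = 7.740×10¹⁶ J
E = γmc² = 1.7695 × 7.740×10¹⁶ = 1.370×10¹⁷ J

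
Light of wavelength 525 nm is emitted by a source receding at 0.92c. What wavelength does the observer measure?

β = 0.92
Wavelength Doppler factor = √(1.92/0.08) = √(24.00) = 4.899
λ_obs = 525 × 4.899 = 2572 nm (redshift)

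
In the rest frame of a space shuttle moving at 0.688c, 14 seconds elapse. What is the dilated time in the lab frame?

Proper time Δt₀ = 14 seconds
γ = 1/√(1 - 0.688²) = 1.378
Δt = γΔt₀ = 1.378 × 14 = 19.29 seconds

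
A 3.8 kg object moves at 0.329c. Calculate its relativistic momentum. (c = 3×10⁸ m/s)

γ = 1/√(1 - 0.329²) = 1.059
v = 0.329 × 3×10⁸ = 9.870×10⁷ m/s
p = γmv = 1.059 × 3.8 × 9.870×10⁷ = 3.972×10⁸ kg·m/s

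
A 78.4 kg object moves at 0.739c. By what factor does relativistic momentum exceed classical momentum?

p_rel = γmv, p_class = mv
Ratio = γ = 1/√(1 - 0.739²) = 1.484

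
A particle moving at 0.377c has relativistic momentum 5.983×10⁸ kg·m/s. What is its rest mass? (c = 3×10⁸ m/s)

γ = 1/√(1 - 0.377²) = 1.0797
v = 0.377 × 3×10⁸ = 1.131×10⁸ m/s
m = p/(γv) = 5.983×10⁸/(1.0797 × 1.131×10⁸) = 4.900 kg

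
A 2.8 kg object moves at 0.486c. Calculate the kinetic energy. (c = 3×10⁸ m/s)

γ = 1/√(1 - 0.486²) = 1.1442
γ - 1 = 0.1442
KE = (γ-1)mc² = 0.1442 × 2.8 × (3×10⁸)² = 3.634×10¹⁶ J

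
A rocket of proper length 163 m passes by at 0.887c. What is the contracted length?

Proper length L₀ = 163 m
γ = 1/√(1 - 0.887²) = 2.1656
L = L₀/γ = 163/2.1656 = 75.27 m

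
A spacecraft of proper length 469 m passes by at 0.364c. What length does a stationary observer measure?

Proper length L₀ = 469 m
γ = 1/√(1 - 0.364²) = 1.0737
L = L₀/γ = 469/1.0737 = 436.8 m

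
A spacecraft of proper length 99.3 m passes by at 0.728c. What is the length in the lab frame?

Proper length L₀ = 99.3 m
γ = 1/√(1 - 0.728²) = 1.4586
L = L₀/γ = 99.3/1.4586 = 68.08 m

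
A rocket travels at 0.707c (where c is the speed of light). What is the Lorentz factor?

v/c = 0.707, so (v/c)² = 0.499849
1 - (v/c)² = 0.500151
γ = 1/√(0.500151) = 1.414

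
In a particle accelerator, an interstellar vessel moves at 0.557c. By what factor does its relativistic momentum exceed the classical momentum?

p_rel = γmv, p_class = mv
Ratio = γ = 1/√(1 - 0.557²)
= 1/√(0.689751) = 1.204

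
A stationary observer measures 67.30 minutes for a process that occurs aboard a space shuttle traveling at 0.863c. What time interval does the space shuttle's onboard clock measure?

Dilated time Δt = 67.30 minutes
γ = 1/√(1 - 0.863²) = 1.9794
Δt₀ = Δt/γ = 67.30/1.9794 = 34.00 minutes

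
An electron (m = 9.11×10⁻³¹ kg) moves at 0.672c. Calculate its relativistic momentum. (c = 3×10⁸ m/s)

γ = 1/√(1 - 0.672²) = 1.3503
v = 0.672 × 3×10⁸ = 2.016×10⁸ m/s
p = γmv = 1.3503 × 9.11×10⁻³¹ × 2.016×10⁸ = 2.480×10⁻²² kg·m/s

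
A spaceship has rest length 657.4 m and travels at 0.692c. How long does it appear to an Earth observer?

Proper length L₀ = 657.4 m
γ = 1/√(1 - 0.692²) = 1.3852
L = L₀/γ = 657.4/1.3852 = 474.6 m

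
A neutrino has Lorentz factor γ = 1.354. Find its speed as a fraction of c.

From γ = 1/√(1 - v²/c²):
1/γ² = 1/1.354² = 0.5455
v²/c² = 1 - 0.5455 = 0.4545
v/c = √(0.4545) = 0.6742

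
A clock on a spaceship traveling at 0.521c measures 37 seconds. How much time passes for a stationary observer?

Proper time Δt₀ = 37 seconds
γ = 1/√(1 - 0.521²) = 1.1716
Δt = γΔt₀ = 1.1716 × 37 = 43.35 seconds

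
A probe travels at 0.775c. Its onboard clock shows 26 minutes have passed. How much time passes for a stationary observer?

Proper time Δt₀ = 26 minutes
γ = 1/√(1 - 0.775²) = 1.5824
Δt = γΔt₀ = 1.5824 × 26 = 41.14 minutes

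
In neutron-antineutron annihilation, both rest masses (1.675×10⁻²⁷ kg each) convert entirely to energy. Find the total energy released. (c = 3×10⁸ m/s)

Both particles have the same rest mass, so total mass = 2m
E = 2m·c² = 2 × 1.675×10⁻²⁷ × (3×10⁸)²
= 2 × 1.675×10⁻²⁷ × 9×10¹⁶
= 3.015×10⁻¹⁰ J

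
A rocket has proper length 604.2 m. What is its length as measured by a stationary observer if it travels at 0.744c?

Proper length L₀ = 604.2 m
γ = 1/√(1 - 0.744²) = 1.4966
L = L₀/γ = 604.2/1.4966 = 403.7 m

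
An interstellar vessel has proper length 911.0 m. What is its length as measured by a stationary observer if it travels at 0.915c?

Proper length L₀ = 911.0 m
γ = 1/√(1 - 0.915²) = 2.479
L = L₀/γ = 911.0/2.479 = 367.5 m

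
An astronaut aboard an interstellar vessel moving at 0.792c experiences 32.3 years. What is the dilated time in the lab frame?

Proper time Δt₀ = 32.3 years
γ = 1/√(1 - 0.792²) = 1.638
Δt = γΔt₀ = 1.638 × 32.3 = 52.91 years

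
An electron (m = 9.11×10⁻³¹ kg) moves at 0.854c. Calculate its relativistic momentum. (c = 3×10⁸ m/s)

γ = 1/√(1 - 0.854²) = 1.922
v = 0.854 × 3×10⁸ = 2.562×10⁸ m/s
p = γmv = 1.922 × 9.11×10⁻³¹ × 2.562×10⁸ = 4.486×10⁻²² kg·m/s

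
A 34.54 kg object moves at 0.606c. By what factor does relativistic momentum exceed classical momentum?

p_rel = γmv, p_class = mv
Ratio = γ = 1/√(1 - 0.606²) = 1.257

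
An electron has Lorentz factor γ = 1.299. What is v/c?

From γ = 1/√(1 - v²/c²):
1/γ² = 1/1.299² = 0.5926
v²/c² = 1 - 0.5926 = 0.4074
v/c = √(0.4074) = 0.6383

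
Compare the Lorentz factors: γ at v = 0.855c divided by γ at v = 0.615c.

γ₁ = 1/√(1 - 0.855²) = 1.9282
γ₂ = 1/√(1 - 0.615²) = 1.2682
γ₁/γ₂ = 1.9282/1.2682 = 1.520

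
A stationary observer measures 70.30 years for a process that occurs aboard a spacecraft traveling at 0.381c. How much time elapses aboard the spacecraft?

Dilated time Δt = 70.30 years
γ = 1/√(1 - 0.381²) = 1.0816
Δt₀ = Δt/γ = 70.30/1.0816 = 65.00 years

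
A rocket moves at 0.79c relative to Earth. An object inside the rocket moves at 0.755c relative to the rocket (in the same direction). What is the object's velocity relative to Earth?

u = (u' + v)/(1 + u'v/c²)
Numerator: 0.755 + 0.79 = 1.545
Denominator: 1 + 0.59645 = 1.59645
u = 1.545/1.59645 = 0.9678c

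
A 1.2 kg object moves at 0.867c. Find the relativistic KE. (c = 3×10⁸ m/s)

γ = 1/√(1 - 0.867²) = 2.0068
γ - 1 = 1.0068
KE = (γ-1)mc² = 1.0068 × 1.2 × (3×10⁸)² = 1.087×10¹⁷ J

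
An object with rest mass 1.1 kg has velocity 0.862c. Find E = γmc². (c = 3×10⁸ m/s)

γ = 1/√(1 - 0.862²) = 1.973
mc² = 1.1 × (3×10⁸)² = 9.900×10¹⁶ J
E = γmc² = 1.973 × 9.900×10¹⁶ = 1.953×10¹⁷ J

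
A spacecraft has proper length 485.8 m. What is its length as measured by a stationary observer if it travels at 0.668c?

Proper length L₀ = 485.8 m
γ = 1/√(1 - 0.668²) = 1.344
L = L₀/γ = 485.8/1.344 = 361.5 m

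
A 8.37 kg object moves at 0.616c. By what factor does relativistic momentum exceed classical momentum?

p_rel = γmv, p_class = mv
Ratio = γ = 1/√(1 - 0.616²) = 1.269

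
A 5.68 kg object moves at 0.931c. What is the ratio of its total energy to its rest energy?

E = γmc², E₀ = mc²
E/E₀ = γ = 1/√(1 - 0.931²) = 2.740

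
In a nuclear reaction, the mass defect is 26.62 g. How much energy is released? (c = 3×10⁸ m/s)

Convert mass defect: Δm = 26.62 g = 0.02662 kg
E = Δm·c² = 0.02662 × (3×10⁸)²
= 0.02662 × 9×10¹⁶ = 2.396×10¹⁵ J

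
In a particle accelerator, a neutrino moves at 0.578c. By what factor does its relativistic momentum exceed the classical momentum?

p_rel = γmv, p_class = mv
Ratio = γ = 1/√(1 - 0.578²)
= 1/√(0.665916) = 1.225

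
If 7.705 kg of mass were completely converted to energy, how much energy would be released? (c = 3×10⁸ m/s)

Using E = mc²:
c² = (3×10⁸)² = 9×10¹⁶ m²/s²
E = 7.705 × 9×10¹⁶ = 6.935×10¹⁷ J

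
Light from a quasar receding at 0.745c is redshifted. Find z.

β = 0.745
(1+β)/(1-β) = 1.745/0.255 = 6.843
√(6.843) = 2.616
z = 2.616 - 1 = 1.616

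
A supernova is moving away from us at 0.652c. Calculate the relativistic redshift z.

β = 0.652
(1+β)/(1-β) = 1.652/0.348 = 4.747
√(4.747) = 2.179
z = 2.179 - 1 = 1.179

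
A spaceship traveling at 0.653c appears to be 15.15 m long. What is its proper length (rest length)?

Contracted length L = 15.15 m
γ = 1/√(1 - 0.653²) = 1.320
L₀ = γL = 1.320 × 15.15 = 20.00 m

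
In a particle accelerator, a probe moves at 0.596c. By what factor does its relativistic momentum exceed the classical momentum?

p_rel = γmv, p_class = mv
Ratio = γ = 1/√(1 - 0.596²)
= 1/√(0.644784) = 1.245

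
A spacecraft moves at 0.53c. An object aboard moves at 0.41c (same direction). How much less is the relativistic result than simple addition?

Classical: u' + v = 0.41 + 0.53 = 0.94c
Relativistic: u = (0.41 + 0.53)/(1 + 0.2173) = 0.94/1.2173 = 0.7722c
Difference: 0.94 - 0.7722 = 0.1678c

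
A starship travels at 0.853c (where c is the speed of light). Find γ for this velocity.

v/c = 0.853, so (v/c)² = 0.727609
1 - (v/c)² = 0.272391
γ = 1/√(0.272391) = 1.916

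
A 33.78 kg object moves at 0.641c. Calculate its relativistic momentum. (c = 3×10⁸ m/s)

γ = 1/√(1 - 0.641²) = 1.30286
v = 0.641 × 3×10⁸ = 1.923×10⁸ m/s
p = γmv = 1.30286 × 33.78 × 1.923×10⁸ = 8.463×10⁹ kg·m/s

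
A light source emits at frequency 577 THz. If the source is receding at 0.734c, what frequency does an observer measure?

β = v/c = 0.734
(1-β)/(1+β) = 0.266/1.734 = 0.1534
Doppler factor = √(0.1534) = 0.3917
f_obs = 577 × 0.3917 = 226.0 THz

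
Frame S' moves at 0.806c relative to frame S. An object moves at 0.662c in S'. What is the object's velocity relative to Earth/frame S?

u = (u' + v)/(1 + u'v/c²)
Numerator: 0.662 + 0.806 = 1.468
Denominator: 1 + 0.533572 = 1.533572
u = 1.468/1.533572 = 0.9572c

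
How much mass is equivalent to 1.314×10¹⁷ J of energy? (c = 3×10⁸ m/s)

From E = mc², we get m = E/c²
c² = (3×10⁸)² = 9×10¹⁶ m²/s²
m = 1.314×10¹⁷ / 9×10¹⁶ = 1.460 kg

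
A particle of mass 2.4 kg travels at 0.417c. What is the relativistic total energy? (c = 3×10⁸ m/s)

γ = 1/√(1 - 0.417²) = 1.100
mc² = 2.4 × (3×10⁸)² = 2.160×10¹⁷ J
E = γmc² = 1.100 × 2.160×10¹⁷ = 2.376×10¹⁷ J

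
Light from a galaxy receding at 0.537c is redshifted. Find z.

β = 0.537
(1+β)/(1-β) = 1.537/0.463 = 3.320
√(3.320) = 1.822
z = 1.822 - 1 = 0.8220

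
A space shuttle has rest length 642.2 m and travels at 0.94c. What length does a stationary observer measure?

Proper length L₀ = 642.2 m
γ = 1/√(1 - 0.94²) = 2.931
L = L₀/γ = 642.2/2.931 = 219.1 m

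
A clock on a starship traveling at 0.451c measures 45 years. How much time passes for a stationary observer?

Proper time Δt₀ = 45 years
γ = 1/√(1 - 0.451²) = 1.1204
Δt = γΔt₀ = 1.1204 × 45 = 50.42 years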